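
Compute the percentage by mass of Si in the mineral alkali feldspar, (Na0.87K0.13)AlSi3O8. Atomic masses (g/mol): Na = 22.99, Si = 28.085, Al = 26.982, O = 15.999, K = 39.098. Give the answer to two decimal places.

M((Na0.87K0.13)AlSi3O8) = 264.313 g/mol.
Si contributes 3 × 28.085 = 84.255 g per mole.
84.255/264.313 = 0.3188 → 31.88%.

31.88 mass %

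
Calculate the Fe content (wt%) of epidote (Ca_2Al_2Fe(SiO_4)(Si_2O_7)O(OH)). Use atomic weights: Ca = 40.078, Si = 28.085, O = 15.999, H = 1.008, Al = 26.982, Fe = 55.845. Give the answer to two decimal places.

11.56 wt%

M(Ca_2Al_2Fe(SiO_4)(Si_2O_7)O(OH)) = 483.215 g/mol.
Fe contributes 1 × 55.845 = 55.845 g per mole.
55.845/483.215 = 0.1156 → 11.56%.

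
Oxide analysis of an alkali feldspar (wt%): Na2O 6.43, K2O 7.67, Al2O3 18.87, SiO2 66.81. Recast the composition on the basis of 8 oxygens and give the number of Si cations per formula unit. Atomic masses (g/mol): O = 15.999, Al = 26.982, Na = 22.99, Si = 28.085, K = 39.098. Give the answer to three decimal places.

Na2O: 6.43/61.979 = 0.10374 mol → 0.20748 mol Na, 0.10374 mol O.
K2O: 7.67/94.195 = 0.08143 mol → 0.16286 mol K, 0.08143 mol O.
Al2O3: 18.87/101.961 = 0.18507 mol → 0.37014 mol Al, 0.55521 mol O.
SiO2: 66.81/60.083 = 1.11196 mol → 1.11196 mol Si, 2.22392 mol O.
Total oxygen = 2.96430 mol. Normalization factor = 8/2.96430 = 2.69878.
Si per 8 O = 1.11196 × 2.69878 = 3.001.

3.001 Si apfu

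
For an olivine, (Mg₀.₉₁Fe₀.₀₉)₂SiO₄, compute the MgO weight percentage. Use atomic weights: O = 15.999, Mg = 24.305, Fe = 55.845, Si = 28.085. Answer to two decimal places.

50.12 wt%

Formula mass = 146.368 g/mol.
1.82 Mg → 1.8200 mol MgO per formula unit; M(MgO) = 40.304, so MgO mass = 73.353 g.
73.353/146.368 × 100 = 50.12 wt%.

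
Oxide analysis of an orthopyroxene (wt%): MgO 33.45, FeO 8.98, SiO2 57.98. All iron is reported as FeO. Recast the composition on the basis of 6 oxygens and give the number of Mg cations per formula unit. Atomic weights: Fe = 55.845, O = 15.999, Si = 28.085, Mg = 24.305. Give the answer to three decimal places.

1.726 Mg apfu

MgO (M=40.304): mol = 0.82994; Mg = 0.82994, O = 0.82994.
FeO (M=71.844): mol = 0.12499; Fe = 0.12499, O = 0.12499.
SiO2 (M=60.083): mol = 0.96500; Si = 0.96500, O = 1.93000.
ΣO = 2.88493; factor = 6/ΣO = 2.07977.
Mg apfu = 0.82994 × 2.07977 = 1.726.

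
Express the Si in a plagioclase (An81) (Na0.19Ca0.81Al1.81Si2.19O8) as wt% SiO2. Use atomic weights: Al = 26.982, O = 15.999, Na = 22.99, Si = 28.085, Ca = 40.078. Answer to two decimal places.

M(Na0.19Ca0.81Al1.81Si2.19O8) = 275.167 g/mol; M(SiO2) = 60.083 g/mol.
Moles SiO2 per formula unit = 2.19 Si ÷ 1 = 2.1900.
SiO2 fraction = (2.1900 × 60.083) / 275.167 = 131.582/275.167 = 0.4782.

47.82 wt%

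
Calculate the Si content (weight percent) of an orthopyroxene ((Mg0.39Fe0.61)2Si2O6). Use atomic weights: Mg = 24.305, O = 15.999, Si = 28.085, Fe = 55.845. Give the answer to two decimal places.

Formula mass = 0.78*24.305 + 1.22*55.845 + 2*28.085 + 6*15.999 = 239.253 g/mol, of which 56.170 g is Si.
So Si makes up 56.170/239.253 = 0.2348 of the mass, i.e. 23.48%.

23.48 weight percent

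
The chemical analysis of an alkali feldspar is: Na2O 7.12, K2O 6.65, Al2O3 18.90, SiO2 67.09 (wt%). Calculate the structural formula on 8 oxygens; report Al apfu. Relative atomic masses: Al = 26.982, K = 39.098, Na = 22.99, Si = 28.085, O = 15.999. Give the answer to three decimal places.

0.997 Al apfu

7.12 wt% Na2O ÷ 61.979 g/mol = 0.11488 mol, giving 0.22976 Na and 0.11488 O.
6.65 wt% K2O ÷ 94.195 g/mol = 0.07060 mol, giving 0.14120 K and 0.07060 O.
18.90 wt% Al2O3 ÷ 101.961 g/mol = 0.18536 mol, giving 0.37072 Al and 0.55608 O.
67.09 wt% SiO2 ÷ 60.083 g/mol = 1.11662 mol, giving 1.11662 Si and 2.23324 O.
Oxygen sums to 2.97480; scaling by 8/2.97480 = 2.68926 puts the formula on 8 O.
Al: 0.37072 × 2.68926 = 0.997 atoms per formula unit.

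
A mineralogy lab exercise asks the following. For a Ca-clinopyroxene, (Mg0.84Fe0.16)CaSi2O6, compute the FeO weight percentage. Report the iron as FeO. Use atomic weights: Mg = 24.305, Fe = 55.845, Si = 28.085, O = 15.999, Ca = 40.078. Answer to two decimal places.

Molar mass of (Mg0.84Fe0.16)CaSi2O6 = 0.84×24.305 + 0.16×55.845 + 1×40.078 + 2×28.085 + 6×15.999 = 221.593 g/mol.
Each formula unit contains 0.16 Fe, equivalent to 0.16/1 = 0.1600 mol FeO.
M(FeO) = 1×55.845 + 1×15.999 = 71.844 g/mol.
Mass of FeO per formula unit = 0.1600 × 71.844 = 11.495 g.
FeO wt% = 11.495 / 221.593 × 100 = 5.19%.

5.19 wt%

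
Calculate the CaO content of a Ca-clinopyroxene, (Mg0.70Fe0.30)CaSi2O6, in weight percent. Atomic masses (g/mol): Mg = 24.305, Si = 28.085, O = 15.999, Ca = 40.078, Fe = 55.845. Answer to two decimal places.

24.81 wt%

Molar mass of (Mg0.70Fe0.30)CaSi2O6 = 0.70·24.305 + 0.30·55.845 + 1·40.078 + 2·28.085 + 6·15.999 = 226.009 g/mol.
Each formula unit contains 1 Ca, equivalent to 1/1 = 1.0000 mol CaO.
M(CaO) = 1×40.078 + 1×15.999 = 56.077 g/mol.
Mass of CaO per formula unit = 1.0000 × 56.077 = 56.077 g.
CaO wt% = 56.077 / 226.009 × 100 = 24.81%.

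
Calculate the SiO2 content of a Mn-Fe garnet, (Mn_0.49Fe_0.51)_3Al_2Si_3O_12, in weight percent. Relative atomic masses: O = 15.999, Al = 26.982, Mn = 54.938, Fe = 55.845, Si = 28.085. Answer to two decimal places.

Molar mass of (Mn_0.49Fe_0.51)_3Al_2Si_3O_12 = 1.47·54.938 + 1.53·55.845 + 2·26.982 + 3·28.085 + 12·15.999 = 496.409 g/mol.
Each formula unit contains 3 Si, equivalent to 3/1 = 3.0000 mol SiO2.
M(SiO2) = 1×28.085 + 2×15.999 = 60.083 g/mol.
Mass of SiO2 per formula unit = 3.0000 × 60.083 = 180.249 g.
SiO2 wt% = 180.249 / 496.409 × 100 = 36.31%.

36.31 wt%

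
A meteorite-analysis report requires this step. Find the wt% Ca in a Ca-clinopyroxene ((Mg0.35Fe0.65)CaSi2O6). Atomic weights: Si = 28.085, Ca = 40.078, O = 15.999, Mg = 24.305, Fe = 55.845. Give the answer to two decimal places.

16.91 mass %

Molar mass of (Mg0.35Fe0.65)CaSi2O6: 0.35×24.305 + 0.65×55.845 + 1×40.078 + 2×28.085 + 6×15.999 = 237.048 g/mol.
Mass of Ca per formula unit: 1 × 40.078 = 40.078 g.
Weight fraction Ca = 40.078 / 237.048 = 0.1691.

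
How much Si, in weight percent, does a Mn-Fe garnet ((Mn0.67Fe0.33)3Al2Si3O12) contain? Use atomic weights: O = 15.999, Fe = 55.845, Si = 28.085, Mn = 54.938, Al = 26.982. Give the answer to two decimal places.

16.99 weight percent

M((Mn0.67Fe0.33)3Al2Si3O12) = 495.919 g/mol.
Si contributes 3 × 28.085 = 84.255 g per mole.
84.255/495.919 = 0.1699 → 16.99%.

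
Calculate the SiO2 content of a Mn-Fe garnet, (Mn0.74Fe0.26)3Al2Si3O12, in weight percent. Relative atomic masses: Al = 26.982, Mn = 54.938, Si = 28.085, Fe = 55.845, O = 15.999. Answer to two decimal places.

Molar mass of (Mn0.74Fe0.26)3Al2Si3O12 = 2.22·54.938 + 0.78·55.845 + 2·26.982 + 3·28.085 + 12·15.999 = 495.728 g/mol.
Each formula unit contains 3 Si, equivalent to 3/1 = 3.0000 mol SiO2.
M(SiO2) = 1×28.085 + 2×15.999 = 60.083 g/mol.
Mass of SiO2 per formula unit = 3.0000 × 60.083 = 180.249 g.
SiO2 wt% = 180.249 / 495.728 × 100 = 36.36%.

36.36 wt%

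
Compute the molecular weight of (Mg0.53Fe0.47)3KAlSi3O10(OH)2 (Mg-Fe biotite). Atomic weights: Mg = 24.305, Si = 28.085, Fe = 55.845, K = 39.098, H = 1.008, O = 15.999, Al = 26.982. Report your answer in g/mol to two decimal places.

461.73 g/mol

The formula mass is the sum 1.59·24.305 + 1.41·55.845 + 1·39.098 + 1·26.982 + 3·28.085 + 12·15.999 + 2·1.008.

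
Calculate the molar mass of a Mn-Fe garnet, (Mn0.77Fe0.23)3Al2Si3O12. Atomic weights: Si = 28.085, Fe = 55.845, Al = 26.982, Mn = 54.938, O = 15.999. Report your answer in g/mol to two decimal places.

495.65 g/mol

The formula mass is the sum 2.31·54.938 + 0.69·55.845 + 2·26.982 + 3·28.085 + 12·15.999.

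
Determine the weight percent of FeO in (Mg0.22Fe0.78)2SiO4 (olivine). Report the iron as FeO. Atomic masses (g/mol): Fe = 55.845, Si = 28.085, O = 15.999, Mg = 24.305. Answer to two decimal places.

59.02 wt%

Molar mass of (Mg0.22Fe0.78)2SiO4 = 0.44*24.305 + 1.56*55.845 + 1*28.085 + 4*15.999 = 189.893 g/mol.
Each formula unit contains 1.56 Fe, equivalent to 1.56/1 = 1.5600 mol FeO.
M(FeO) = 1×55.845 + 1×15.999 = 71.844 g/mol.
Mass of FeO per formula unit = 1.5600 × 71.844 = 112.077 g.
FeO wt% = 112.077 / 189.893 × 100 = 59.02%.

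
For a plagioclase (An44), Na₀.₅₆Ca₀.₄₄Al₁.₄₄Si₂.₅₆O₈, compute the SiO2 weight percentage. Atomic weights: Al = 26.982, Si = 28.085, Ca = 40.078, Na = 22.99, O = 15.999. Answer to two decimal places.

Molar mass of Na₀.₅₆Ca₀.₄₄Al₁.₄₄Si₂.₅₆O₈ = 0.56·22.99 + 0.44·40.078 + 1.44·26.982 + 2.56·28.085 + 8·15.999 = 269.252 g/mol.
Each formula unit contains 2.56 Si, equivalent to 2.56/1 = 2.5600 mol SiO2.
M(SiO2) = 1×28.085 + 2×15.999 = 60.083 g/mol.
Mass of SiO2 per formula unit = 2.5600 × 60.083 = 153.812 g.
SiO2 wt% = 153.812 / 269.252 × 100 = 57.13%.

57.13 wt%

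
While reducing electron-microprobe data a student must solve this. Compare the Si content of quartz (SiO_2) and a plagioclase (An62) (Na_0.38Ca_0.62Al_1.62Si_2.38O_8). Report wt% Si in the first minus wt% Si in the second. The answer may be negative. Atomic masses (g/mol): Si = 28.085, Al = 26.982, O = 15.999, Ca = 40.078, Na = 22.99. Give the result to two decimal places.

Si in SiO_2: molar mass 60.083 g/mol; 1×28.085 = 28.085 g → 46.74 wt%.
Si in Na_0.38Ca_0.62Al_1.62Si_2.38O_8: molar mass 272.130 g/mol; 2.38×28.085 = 66.842 g → 24.56 wt%.
Difference = 46.74 − 24.56 = 22.18 percentage points.

22.18 percentage points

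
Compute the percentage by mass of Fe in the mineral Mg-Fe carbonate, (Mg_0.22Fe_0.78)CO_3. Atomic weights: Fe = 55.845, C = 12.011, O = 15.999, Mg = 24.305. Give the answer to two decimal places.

Molar mass of (Mg_0.22Fe_0.78)CO_3: 0.22×24.305 + 0.78×55.845 + 1×12.011 + 3×15.999 = 108.914 g/mol.
Mass of Fe per formula unit: 0.78 × 55.845 = 43.559 g.
Weight fraction Fe = 43.559 / 108.914 = 0.3999.

39.99 weight percent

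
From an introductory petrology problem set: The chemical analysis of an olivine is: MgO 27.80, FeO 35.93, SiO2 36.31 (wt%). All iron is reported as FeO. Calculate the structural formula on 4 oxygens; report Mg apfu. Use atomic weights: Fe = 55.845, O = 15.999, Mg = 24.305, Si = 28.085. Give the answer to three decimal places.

1.150 Mg apfu

MgO: 27.80/40.304 = 0.68976 mol → 0.68976 mol Mg, 0.68976 mol O.
FeO: 35.93/71.844 = 0.50011 mol → 0.50011 mol Fe, 0.50011 mol O.
SiO2: 36.31/60.083 = 0.60433 mol → 0.60433 mol Si, 1.20866 mol O.
Total oxygen = 2.39853 mol. Normalization factor = 4/2.39853 = 1.66769.
Mg per 4 O = 0.68976 × 1.66769 = 1.150.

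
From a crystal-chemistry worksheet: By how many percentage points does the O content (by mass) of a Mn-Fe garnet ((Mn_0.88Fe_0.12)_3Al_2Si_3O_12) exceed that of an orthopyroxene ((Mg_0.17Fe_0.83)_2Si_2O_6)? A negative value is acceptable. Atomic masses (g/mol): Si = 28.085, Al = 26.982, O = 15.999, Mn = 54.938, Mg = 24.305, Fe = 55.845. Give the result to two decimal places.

0.84 percentage points

M((Mn_0.88Fe_0.12)_3Al_2Si_3O_12) = 495.348 g/mol, so wt% O = 191.988/495.348 × 100 = 38.76%.
M((Mg_0.17Fe_0.83)_2Si_2O_6) = 253.130 g/mol, so wt% O = 95.994/253.130 × 100 = 37.92%.
38.76 − 37.92 = 0.84 pp.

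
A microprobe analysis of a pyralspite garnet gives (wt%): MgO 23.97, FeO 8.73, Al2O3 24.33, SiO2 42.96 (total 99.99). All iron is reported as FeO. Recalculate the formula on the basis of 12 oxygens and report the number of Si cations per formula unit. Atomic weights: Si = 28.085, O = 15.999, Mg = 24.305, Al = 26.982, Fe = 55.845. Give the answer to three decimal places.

MgO (M=40.304): mol = 0.59473; Mg = 0.59473, O = 0.59473.
FeO (M=71.844): mol = 0.12151; Fe = 0.12151, O = 0.12151.
Al2O3 (M=101.961): mol = 0.23862; Al = 0.47724, O = 0.71586.
SiO2 (M=60.083): mol = 0.71501; Si = 0.71501, O = 1.43002.
ΣO = 2.86212; factor = 12/ΣO = 4.19270.
Si apfu = 0.71501 × 4.19270 = 2.998.

2.998 Si apfu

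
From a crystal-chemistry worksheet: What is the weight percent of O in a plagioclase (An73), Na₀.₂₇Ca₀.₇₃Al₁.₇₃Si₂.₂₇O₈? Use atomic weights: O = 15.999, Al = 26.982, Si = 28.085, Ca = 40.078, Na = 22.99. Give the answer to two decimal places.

46.73 mass %

Formula mass = 0.27*22.99 + 0.73*40.078 + 1.73*26.982 + 2.27*28.085 + 8*15.999 = 273.888 g/mol, of which 127.992 g is O.
So O makes up 127.992/273.888 = 0.4673 of the mass, i.e. 46.73%.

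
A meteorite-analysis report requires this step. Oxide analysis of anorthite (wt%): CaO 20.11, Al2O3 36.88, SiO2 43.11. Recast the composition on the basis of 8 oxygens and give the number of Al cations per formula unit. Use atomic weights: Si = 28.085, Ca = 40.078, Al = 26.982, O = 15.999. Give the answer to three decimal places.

2.010 Al apfu

CaO (M=56.077): mol = 0.35861; Ca = 0.35861, O = 0.35861.
Al2O3 (M=101.961): mol = 0.36171; Al = 0.72342, O = 1.08513.
SiO2 (M=60.083): mol = 0.71751; Si = 0.71751, O = 1.43502.
ΣO = 2.87876; factor = 8/ΣO = 2.77897.
Al apfu = 0.72342 × 2.77897 = 2.010.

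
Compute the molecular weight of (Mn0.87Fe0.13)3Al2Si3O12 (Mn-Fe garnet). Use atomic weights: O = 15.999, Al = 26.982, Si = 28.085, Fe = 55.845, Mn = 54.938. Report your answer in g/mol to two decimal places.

The formula mass is the sum 2.61(54.938) + 0.39(55.845) + 2(26.982) + 3(28.085) + 12(15.999).

495.37 g/mol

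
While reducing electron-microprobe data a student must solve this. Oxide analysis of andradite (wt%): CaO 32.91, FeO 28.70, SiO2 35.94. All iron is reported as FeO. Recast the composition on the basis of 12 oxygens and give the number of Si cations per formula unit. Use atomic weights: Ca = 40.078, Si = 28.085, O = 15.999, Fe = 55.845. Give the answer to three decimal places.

32.91 wt% CaO ÷ 56.077 g/mol = 0.58687 mol, giving 0.58687 Ca and 0.58687 O.
28.70 wt% FeO ÷ 71.844 g/mol = 0.39948 mol, giving 0.39948 Fe and 0.39948 O.
35.94 wt% SiO2 ÷ 60.083 g/mol = 0.59817 mol, giving 0.59817 Si and 1.19634 O.
Oxygen sums to 2.18269; scaling by 12/2.18269 = 5.49780 puts the formula on 12 O.
Si: 0.59817 × 5.49780 = 3.289 atoms per formula unit.

3.289 Si apfu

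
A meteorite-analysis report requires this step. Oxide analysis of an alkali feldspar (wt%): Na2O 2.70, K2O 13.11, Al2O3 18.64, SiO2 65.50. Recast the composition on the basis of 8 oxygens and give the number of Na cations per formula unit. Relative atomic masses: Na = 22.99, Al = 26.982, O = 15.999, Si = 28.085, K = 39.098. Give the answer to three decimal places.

Na2O: 2.70/61.979 = 0.04356 mol → 0.08712 mol Na, 0.04356 mol O.
K2O: 13.11/94.195 = 0.13918 mol → 0.27836 mol K, 0.13918 mol O.
Al2O3: 18.64/101.961 = 0.18281 mol → 0.36562 mol Al, 0.54843 mol O.
SiO2: 65.50/60.083 = 1.09016 mol → 1.09016 mol Si, 2.18032 mol O.
Total oxygen = 2.91149 mol. Normalization factor = 8/2.91149 = 2.74773.
Na per 8 O = 0.08712 × 2.74773 = 0.239.

0.239 Na apfu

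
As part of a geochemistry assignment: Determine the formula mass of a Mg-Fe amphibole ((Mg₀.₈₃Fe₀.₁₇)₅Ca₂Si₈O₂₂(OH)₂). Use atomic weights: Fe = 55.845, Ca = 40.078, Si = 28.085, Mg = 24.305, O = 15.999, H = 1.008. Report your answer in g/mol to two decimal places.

M = 4.15×24.305 + 0.85×55.845 + 2×40.078 + 8×28.085 + 24×15.999 + 2×1.008

839.16 g/mol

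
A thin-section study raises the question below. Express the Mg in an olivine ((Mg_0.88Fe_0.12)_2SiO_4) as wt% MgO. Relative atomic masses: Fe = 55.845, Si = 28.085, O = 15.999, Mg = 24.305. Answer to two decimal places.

47.84 wt%

M((Mg_0.88Fe_0.12)_2SiO_4) = 148.261 g/mol; M(MgO) = 40.304 g/mol.
Moles MgO per formula unit = 1.76 Mg ÷ 1 = 1.7600.
MgO fraction = (1.7600 × 40.304) / 148.261 = 70.935/148.261 = 0.4784.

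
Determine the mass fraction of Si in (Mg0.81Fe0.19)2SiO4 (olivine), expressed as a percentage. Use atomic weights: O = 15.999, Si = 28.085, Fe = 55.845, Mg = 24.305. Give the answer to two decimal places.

18.40 wt%

Formula mass = 1.62·24.305 + 0.38·55.845 + 1·28.085 + 4·15.999 = 152.676 g/mol, of which 28.085 g is Si.
So Si makes up 28.085/152.676 = 0.1840 of the mass, i.e. 18.40%.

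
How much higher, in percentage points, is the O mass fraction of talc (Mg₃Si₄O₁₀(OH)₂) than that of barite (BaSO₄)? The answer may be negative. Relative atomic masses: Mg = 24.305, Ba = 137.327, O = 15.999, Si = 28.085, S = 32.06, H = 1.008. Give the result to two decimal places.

M(Mg₃Si₄O₁₀(OH)₂) = 379.259 g/mol, so wt% O = 191.988/379.259 × 100 = 50.62%.
M(BaSO₄) = 233.383 g/mol, so wt% O = 63.996/233.383 × 100 = 27.42%.
50.62 − 27.42 = 23.20 pp.

23.20 percentage points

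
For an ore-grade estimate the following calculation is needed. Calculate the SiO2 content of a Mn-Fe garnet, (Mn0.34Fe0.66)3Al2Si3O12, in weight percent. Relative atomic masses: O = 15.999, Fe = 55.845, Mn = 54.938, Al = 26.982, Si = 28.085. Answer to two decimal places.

36.28 wt%

M((Mn0.34Fe0.66)3Al2Si3O12) = 496.817 g/mol; M(SiO2) = 60.083 g/mol.
Moles SiO2 per formula unit = 3 Si ÷ 1 = 3.0000.
SiO2 fraction = (3.0000 × 60.083) / 496.817 = 180.249/496.817 = 0.3628.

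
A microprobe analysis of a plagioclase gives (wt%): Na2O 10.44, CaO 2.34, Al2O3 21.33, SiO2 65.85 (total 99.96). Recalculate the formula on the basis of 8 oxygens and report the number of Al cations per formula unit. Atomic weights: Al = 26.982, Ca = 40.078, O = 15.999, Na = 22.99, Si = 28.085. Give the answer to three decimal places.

1.105 Al apfu

Na2O (M=61.979): mol = 0.16844; Na = 0.33688, O = 0.16844.
CaO (M=56.077): mol = 0.04173; Ca = 0.04173, O = 0.04173.
Al2O3 (M=101.961): mol = 0.20920; Al = 0.41840, O = 0.62760.
SiO2 (M=60.083): mol = 1.09598; Si = 1.09598, O = 2.19196.
ΣO = 3.02973; factor = 8/ΣO = 2.64050.
Al apfu = 0.41840 × 2.64050 = 1.105.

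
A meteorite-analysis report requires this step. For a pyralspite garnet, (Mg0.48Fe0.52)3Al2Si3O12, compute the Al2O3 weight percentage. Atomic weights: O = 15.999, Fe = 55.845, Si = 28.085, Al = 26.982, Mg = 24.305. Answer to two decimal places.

Molar mass of (Mg0.48Fe0.52)3Al2Si3O12 = 1.44·24.305 + 1.56·55.845 + 2·26.982 + 3·28.085 + 12·15.999 = 452.324 g/mol.
Each formula unit contains 2 Al, equivalent to 2/2 = 1.0000 mol Al2O3.
M(Al2O3) = 2×26.982 + 3×15.999 = 101.961 g/mol.
Mass of Al2O3 per formula unit = 1.0000 × 101.961 = 101.961 g.
Al2O3 wt% = 101.961 / 452.324 × 100 = 22.54%.

22.54 wt%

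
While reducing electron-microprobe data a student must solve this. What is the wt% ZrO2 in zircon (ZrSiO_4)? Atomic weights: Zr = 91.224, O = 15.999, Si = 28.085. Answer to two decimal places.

Formula mass = 183.305 g/mol.
1 Zr → 1.0000 mol ZrO2 per formula unit; M(ZrO2) = 123.222, so ZrO2 mass = 123.222 g.
123.222/183.305 × 100 = 67.22 wt%.

67.22 wt%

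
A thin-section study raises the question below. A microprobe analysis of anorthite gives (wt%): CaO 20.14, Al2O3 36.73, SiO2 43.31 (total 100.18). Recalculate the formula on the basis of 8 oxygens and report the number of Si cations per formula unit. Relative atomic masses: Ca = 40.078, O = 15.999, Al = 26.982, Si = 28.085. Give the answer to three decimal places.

2.001 Si apfu

CaO (M=56.077): mol = 0.35915; Ca = 0.35915, O = 0.35915.
Al2O3 (M=101.961): mol = 0.36024; Al = 0.72048, O = 1.08072.
SiO2 (M=60.083): mol = 0.72084; Si = 0.72084, O = 1.44168.
ΣO = 2.88155; factor = 8/ΣO = 2.77628.
Si apfu = 0.72084 × 2.77628 = 2.001.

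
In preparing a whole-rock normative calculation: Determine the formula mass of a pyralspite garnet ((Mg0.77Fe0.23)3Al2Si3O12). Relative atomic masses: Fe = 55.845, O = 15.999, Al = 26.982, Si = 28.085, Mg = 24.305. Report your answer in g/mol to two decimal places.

The formula mass is the sum 2.31(24.305) + 0.69(55.845) + 2(26.982) + 3(28.085) + 12(15.999).

424.88 g/mol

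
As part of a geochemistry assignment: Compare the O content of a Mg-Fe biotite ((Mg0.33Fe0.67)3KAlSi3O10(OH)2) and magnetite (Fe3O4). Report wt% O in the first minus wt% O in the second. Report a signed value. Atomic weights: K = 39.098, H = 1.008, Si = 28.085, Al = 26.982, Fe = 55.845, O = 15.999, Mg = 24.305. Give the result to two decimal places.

12.30 percentage points

First mineral: 191.988 g O in 480.649 g formula = 39.94 wt% O.
Second mineral: 63.996 g O in 231.531 g formula = 27.64 wt% O.
39.94% − 27.64% gives a difference of 12.30 percentage points.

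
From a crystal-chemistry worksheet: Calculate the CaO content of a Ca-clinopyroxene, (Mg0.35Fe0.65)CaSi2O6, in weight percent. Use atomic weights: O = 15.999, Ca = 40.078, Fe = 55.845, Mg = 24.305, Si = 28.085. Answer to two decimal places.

M((Mg0.35Fe0.65)CaSi2O6) = 237.048 g/mol; M(CaO) = 56.077 g/mol.
Moles CaO per formula unit = 1 Ca ÷ 1 = 1.0000.
CaO fraction = (1.0000 × 56.077) / 237.048 = 56.077/237.048 = 0.2366.

23.66 wt%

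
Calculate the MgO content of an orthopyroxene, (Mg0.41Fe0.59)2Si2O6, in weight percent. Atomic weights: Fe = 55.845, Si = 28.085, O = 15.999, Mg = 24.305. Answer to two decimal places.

13.89 wt%

Molar mass of (Mg0.41Fe0.59)2Si2O6 = 0.82×24.305 + 1.18×55.845 + 2×28.085 + 6×15.999 = 237.991 g/mol.
Each formula unit contains 0.82 Mg, equivalent to 0.82/1 = 0.8200 mol MgO.
M(MgO) = 1×24.305 + 1×15.999 = 40.304 g/mol.
Mass of MgO per formula unit = 0.8200 × 40.304 = 33.049 g.
MgO wt% = 33.049 / 237.991 × 100 = 13.89%.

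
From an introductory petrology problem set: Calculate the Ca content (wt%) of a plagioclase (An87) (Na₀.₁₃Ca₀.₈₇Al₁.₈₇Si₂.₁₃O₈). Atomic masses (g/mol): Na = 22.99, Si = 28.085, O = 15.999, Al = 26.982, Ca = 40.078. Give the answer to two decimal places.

12.63 wt%

Formula mass = 0.13*22.99 + 0.87*40.078 + 1.87*26.982 + 2.13*28.085 + 8*15.999 = 276.126 g/mol, of which 34.868 g is Ca.
So Ca makes up 34.868/276.126 = 0.1263 of the mass, i.e. 12.63%.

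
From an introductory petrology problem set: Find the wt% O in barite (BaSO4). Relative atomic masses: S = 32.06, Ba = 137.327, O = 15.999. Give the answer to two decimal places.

Formula mass = 1·137.327 + 1·32.06 + 4·15.999 = 233.383 g/mol, of which 63.996 g is O.
So O makes up 63.996/233.383 = 0.2742 of the mass, i.e. 27.42%.

27.42 wt%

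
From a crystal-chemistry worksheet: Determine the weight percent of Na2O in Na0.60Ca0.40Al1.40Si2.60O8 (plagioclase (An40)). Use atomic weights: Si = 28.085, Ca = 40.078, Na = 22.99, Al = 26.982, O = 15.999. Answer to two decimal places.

6.92 wt%

Formula mass = 268.613 g/mol.
0.60 Na → 0.3000 mol Na2O per formula unit; M(Na2O) = 61.979, so Na2O mass = 18.594 g.
18.594/268.613 × 100 = 6.92 wt%.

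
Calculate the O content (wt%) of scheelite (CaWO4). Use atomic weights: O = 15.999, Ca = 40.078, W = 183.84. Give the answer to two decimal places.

Formula mass = 1*40.078 + 1*183.84 + 4*15.999 = 287.914 g/mol, of which 63.996 g is O.
So O makes up 63.996/287.914 = 0.2223 of the mass, i.e. 22.23%.

22.23 wt%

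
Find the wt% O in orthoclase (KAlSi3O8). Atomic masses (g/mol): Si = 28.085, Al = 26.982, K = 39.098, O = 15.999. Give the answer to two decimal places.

45.99 mass %

Formula mass = 1·39.098 + 1·26.982 + 3·28.085 + 8·15.999 = 278.327 g/mol, of which 127.992 g is O.
So O makes up 127.992/278.327 = 0.4599 of the mass, i.e. 45.99%.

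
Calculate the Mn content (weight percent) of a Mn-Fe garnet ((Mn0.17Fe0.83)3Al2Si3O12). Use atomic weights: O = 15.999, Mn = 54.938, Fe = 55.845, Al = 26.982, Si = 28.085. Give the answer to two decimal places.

5.63 weight percent

M((Mn0.17Fe0.83)3Al2Si3O12) = 497.279 g/mol.
Mn contributes 0.51 × 54.938 = 28.018 g per mole.
28.018/497.279 = 0.0563 → 5.63%.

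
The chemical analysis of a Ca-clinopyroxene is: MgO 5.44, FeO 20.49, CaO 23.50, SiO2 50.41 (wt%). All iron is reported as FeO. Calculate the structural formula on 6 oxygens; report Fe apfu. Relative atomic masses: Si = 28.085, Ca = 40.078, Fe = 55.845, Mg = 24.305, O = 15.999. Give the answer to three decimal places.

MgO (M=40.304): mol = 0.13497; Mg = 0.13497, O = 0.13497.
FeO (M=71.844): mol = 0.28520; Fe = 0.28520, O = 0.28520.
CaO (M=56.077): mol = 0.41907; Ca = 0.41907, O = 0.41907.
SiO2 (M=60.083): mol = 0.83901; Si = 0.83901, O = 1.67802.
ΣO = 2.51726; factor = 6/ΣO = 2.38354.
Fe apfu = 0.28520 × 2.38354 = 0.680.

0.680 Fe apfu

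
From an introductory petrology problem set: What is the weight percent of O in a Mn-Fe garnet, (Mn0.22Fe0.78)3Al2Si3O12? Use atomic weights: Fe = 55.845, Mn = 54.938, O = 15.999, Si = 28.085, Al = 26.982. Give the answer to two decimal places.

M((Mn0.22Fe0.78)3Al2Si3O12) = 497.143 g/mol.
O contributes 12 × 15.999 = 191.988 g per mole.
191.988/497.143 = 0.3862 → 38.62%.

38.62 mass %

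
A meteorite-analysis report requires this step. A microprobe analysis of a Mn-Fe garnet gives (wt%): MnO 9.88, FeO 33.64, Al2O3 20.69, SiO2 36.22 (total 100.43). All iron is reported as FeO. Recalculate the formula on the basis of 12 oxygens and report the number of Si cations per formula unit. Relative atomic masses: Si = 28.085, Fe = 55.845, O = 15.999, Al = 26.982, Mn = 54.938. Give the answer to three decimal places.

2.987 Si apfu

MnO (M=70.937): mol = 0.13928; Mn = 0.13928, O = 0.13928.
FeO (M=71.844): mol = 0.46824; Fe = 0.46824, O = 0.46824.
Al2O3 (M=101.961): mol = 0.20292; Al = 0.40584, O = 0.60876.
SiO2 (M=60.083): mol = 0.60283; Si = 0.60283, O = 1.20566.
ΣO = 2.42194; factor = 12/ΣO = 4.95471.
Si apfu = 0.60283 × 4.95471 = 2.987.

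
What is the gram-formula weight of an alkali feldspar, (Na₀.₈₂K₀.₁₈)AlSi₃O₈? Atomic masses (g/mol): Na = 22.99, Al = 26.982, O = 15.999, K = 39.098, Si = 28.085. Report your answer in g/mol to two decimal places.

Na: 0.82 × 22.99 = 18.8518
K: 0.18 × 39.098 = 7.0376
Al: 1 × 26.982 = 26.9820
Si: 3 × 28.085 = 84.2550
O: 8 × 15.999 = 127.9920
Summing the contributions gives the formula mass.

265.12 g/mol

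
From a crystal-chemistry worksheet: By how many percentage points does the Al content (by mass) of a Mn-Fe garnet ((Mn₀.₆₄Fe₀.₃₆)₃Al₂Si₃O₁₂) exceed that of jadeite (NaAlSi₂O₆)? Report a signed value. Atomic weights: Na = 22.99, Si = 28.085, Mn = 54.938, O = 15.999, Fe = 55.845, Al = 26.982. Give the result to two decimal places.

Al in (Mn₀.₆₄Fe₀.₃₆)₃Al₂Si₃O₁₂: molar mass 496.001 g/mol; 2×26.982 = 53.964 g → 10.88 wt%.
Al in NaAlSi₂O₆: molar mass 202.136 g/mol; 1×26.982 = 26.982 g → 13.35 wt%.
Difference = 10.88 − 13.35 = -2.47 percentage points.

-2.47 percentage points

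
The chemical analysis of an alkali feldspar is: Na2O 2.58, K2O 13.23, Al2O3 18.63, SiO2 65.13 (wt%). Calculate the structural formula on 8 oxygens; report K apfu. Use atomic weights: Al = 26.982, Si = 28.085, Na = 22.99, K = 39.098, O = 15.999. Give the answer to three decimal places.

0.775 K apfu

Na2O: 2.58/61.979 = 0.04163 mol → 0.08326 mol Na, 0.04163 mol O.
K2O: 13.23/94.195 = 0.14045 mol → 0.28090 mol K, 0.14045 mol O.
Al2O3: 18.63/101.961 = 0.18272 mol → 0.36544 mol Al, 0.54816 mol O.
SiO2: 65.13/60.083 = 1.08400 mol → 1.08400 mol Si, 2.16800 mol O.
Total oxygen = 2.89824 mol. Normalization factor = 8/2.89824 = 2.76030.
K per 8 O = 0.28090 × 2.76030 = 0.775.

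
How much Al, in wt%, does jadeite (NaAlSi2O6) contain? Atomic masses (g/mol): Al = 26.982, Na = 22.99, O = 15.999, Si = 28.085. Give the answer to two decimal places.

M(NaAlSi2O6) = 202.136 g/mol.
Al contributes 1 × 26.982 = 26.982 g per mole.
26.982/202.136 = 0.1335 → 13.35%.

13.35 wt%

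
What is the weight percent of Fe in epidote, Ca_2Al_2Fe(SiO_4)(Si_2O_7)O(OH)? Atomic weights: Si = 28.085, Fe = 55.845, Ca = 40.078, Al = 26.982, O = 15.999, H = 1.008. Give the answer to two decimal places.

M(Ca_2Al_2Fe(SiO_4)(Si_2O_7)O(OH)) = 483.215 g/mol.
Fe contributes 1 × 55.845 = 55.845 g per mole.
55.845/483.215 = 0.1156 → 11.56%.

11.56 wt%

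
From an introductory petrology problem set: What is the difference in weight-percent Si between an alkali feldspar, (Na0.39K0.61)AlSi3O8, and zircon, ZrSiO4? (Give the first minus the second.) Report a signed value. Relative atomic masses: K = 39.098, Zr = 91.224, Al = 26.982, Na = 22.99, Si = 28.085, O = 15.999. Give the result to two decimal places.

15.65 percentage points

Si in (Na0.39K0.61)AlSi3O8: molar mass 272.045 g/mol; 3×28.085 = 84.255 g → 30.97 wt%.
Si in ZrSiO4: molar mass 183.305 g/mol; 1×28.085 = 28.085 g → 15.32 wt%.
Difference = 30.97 − 15.32 = 15.65 percentage points.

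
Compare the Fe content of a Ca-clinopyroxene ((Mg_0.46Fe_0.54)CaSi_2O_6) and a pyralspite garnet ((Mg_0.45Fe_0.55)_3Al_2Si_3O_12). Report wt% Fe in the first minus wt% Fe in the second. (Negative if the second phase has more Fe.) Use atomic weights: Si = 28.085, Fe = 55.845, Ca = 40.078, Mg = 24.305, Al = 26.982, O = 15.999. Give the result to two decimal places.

-7.33 percentage points

Fe in (Mg_0.46Fe_0.54)CaSi_2O_6: molar mass 233.579 g/mol; 0.54×55.845 = 30.156 g → 12.91 wt%.
Fe in (Mg_0.45Fe_0.55)_3Al_2Si_3O_12: molar mass 455.163 g/mol; 1.65×55.845 = 92.144 g → 20.24 wt%.
Difference = 12.91 − 20.24 = -7.33 percentage points.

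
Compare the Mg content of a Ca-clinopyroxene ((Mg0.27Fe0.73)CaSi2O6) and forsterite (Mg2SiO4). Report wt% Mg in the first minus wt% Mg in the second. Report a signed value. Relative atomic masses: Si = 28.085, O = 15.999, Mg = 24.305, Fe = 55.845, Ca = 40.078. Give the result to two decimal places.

-31.81 percentage points

First mineral: 6.562 g Mg in 239.571 g formula = 2.74 wt% Mg.
Second mineral: 48.610 g Mg in 140.691 g formula = 34.55 wt% Mg.
2.74% − 34.55% gives a difference of -31.81 percentage points.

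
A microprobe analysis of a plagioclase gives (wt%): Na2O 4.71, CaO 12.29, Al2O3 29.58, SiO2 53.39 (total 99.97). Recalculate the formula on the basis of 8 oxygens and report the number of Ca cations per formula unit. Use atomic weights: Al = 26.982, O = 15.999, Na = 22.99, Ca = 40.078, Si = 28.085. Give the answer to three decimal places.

4.71 wt% Na2O ÷ 61.979 g/mol = 0.07599 mol, giving 0.15198 Na and 0.07599 O.
12.29 wt% CaO ÷ 56.077 g/mol = 0.21916 mol, giving 0.21916 Ca and 0.21916 O.
29.58 wt% Al2O3 ÷ 101.961 g/mol = 0.29011 mol, giving 0.58022 Al and 0.87033 O.
53.39 wt% SiO2 ÷ 60.083 g/mol = 0.88860 mol, giving 0.88860 Si and 1.77720 O.
Oxygen sums to 2.94268; scaling by 8/2.94268 = 2.71861 puts the formula on 8 O.
Ca: 0.21916 × 2.71861 = 0.596 atoms per formula unit.

0.596 Ca apfu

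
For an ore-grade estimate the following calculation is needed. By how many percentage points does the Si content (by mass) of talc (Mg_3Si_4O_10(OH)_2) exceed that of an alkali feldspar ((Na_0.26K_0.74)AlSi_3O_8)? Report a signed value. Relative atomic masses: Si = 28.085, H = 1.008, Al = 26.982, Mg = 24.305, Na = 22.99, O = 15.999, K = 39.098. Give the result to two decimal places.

-1.11 percentage points

First mineral: 112.340 g Si in 379.259 g formula = 29.62 wt% Si.
Second mineral: 84.255 g Si in 274.139 g formula = 30.73 wt% Si.
29.62% − 30.73% gives a difference of -1.11 percentage points.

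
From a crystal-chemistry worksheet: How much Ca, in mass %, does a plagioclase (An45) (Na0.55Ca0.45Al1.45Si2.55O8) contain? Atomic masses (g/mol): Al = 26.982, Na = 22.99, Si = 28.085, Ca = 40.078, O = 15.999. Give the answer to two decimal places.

Molar mass of Na0.55Ca0.45Al1.45Si2.55O8: 0.55·22.99 + 0.45·40.078 + 1.45·26.982 + 2.55·28.085 + 8·15.999 = 269.412 g/mol.
Mass of Ca per formula unit: 0.45 × 40.078 = 18.035 g.
Weight fraction Ca = 18.035 / 269.412 = 0.0669.

6.69 mass %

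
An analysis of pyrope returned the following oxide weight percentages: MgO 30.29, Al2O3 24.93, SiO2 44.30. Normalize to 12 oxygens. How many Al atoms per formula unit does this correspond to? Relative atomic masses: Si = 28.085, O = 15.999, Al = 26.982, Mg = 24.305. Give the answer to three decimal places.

MgO (M=40.304): mol = 0.75154; Mg = 0.75154, O = 0.75154.
Al2O3 (M=101.961): mol = 0.24451; Al = 0.48902, O = 0.73353.
SiO2 (M=60.083): mol = 0.73731; Si = 0.73731, O = 1.47462.
ΣO = 2.95969; factor = 12/ΣO = 4.05448.
Al apfu = 0.48902 × 4.05448 = 1.983.

1.983 Al apfu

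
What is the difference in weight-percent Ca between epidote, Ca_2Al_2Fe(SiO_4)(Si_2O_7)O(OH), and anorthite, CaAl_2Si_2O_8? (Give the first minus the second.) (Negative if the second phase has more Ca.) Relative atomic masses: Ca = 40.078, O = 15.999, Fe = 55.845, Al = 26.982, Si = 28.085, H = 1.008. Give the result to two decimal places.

First mineral: 80.156 g Ca in 483.215 g formula = 16.59 wt% Ca.
Second mineral: 40.078 g Ca in 278.204 g formula = 14.41 wt% Ca.
16.59% − 14.41% gives a difference of 2.18 percentage points.

2.18 percentage points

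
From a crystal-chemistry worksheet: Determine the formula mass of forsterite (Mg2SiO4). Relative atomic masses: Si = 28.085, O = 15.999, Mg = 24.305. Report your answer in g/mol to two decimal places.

140.69 g/mol

Mg: 2 × 24.305 = 48.6100
Si: 1 × 28.085 = 28.0850
O: 4 × 15.999 = 63.9960
Summing the contributions gives the formula mass.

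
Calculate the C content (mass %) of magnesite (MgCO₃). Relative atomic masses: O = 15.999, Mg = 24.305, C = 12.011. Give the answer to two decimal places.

Formula mass = 1·24.305 + 1·12.011 + 3·15.999 = 84.313 g/mol, of which 12.011 g is C.
So C makes up 12.011/84.313 = 0.1425 of the mass, i.e. 14.25%.

14.25 mass %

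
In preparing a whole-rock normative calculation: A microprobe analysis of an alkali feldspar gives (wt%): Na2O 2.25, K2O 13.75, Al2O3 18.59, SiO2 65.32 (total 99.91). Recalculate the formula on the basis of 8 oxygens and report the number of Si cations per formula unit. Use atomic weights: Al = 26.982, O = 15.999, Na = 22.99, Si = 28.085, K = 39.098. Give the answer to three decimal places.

Na2O: 2.25/61.979 = 0.03630 mol → 0.07260 mol Na, 0.03630 mol O.
K2O: 13.75/94.195 = 0.14597 mol → 0.29194 mol K, 0.14597 mol O.
Al2O3: 18.59/101.961 = 0.18232 mol → 0.36464 mol Al, 0.54696 mol O.
SiO2: 65.32/60.083 = 1.08716 mol → 1.08716 mol Si, 2.17432 mol O.
Total oxygen = 2.90355 mol. Normalization factor = 8/2.90355 = 2.75525.
Si per 8 O = 1.08716 × 2.75525 = 2.995.

2.995 Si apfu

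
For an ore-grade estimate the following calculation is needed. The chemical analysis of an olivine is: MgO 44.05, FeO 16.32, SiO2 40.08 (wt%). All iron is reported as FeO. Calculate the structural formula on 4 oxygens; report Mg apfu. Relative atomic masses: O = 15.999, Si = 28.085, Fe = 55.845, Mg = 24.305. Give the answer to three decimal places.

1.647 Mg apfu

MgO (M=40.304): mol = 1.09294; Mg = 1.09294, O = 1.09294.
FeO (M=71.844): mol = 0.22716; Fe = 0.22716, O = 0.22716.
SiO2 (M=60.083): mol = 0.66708; Si = 0.66708, O = 1.33416.
ΣO = 2.65426; factor = 4/ΣO = 1.50701.
Mg apfu = 1.09294 × 1.50701 = 1.647.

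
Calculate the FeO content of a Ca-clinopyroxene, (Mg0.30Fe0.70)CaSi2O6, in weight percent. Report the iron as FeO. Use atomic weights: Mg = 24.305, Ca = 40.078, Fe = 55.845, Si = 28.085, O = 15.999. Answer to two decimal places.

21.08 wt%

Formula mass = 238.625 g/mol.
0.70 Fe → 0.7000 mol FeO per formula unit; M(FeO) = 71.844, so FeO mass = 50.291 g.
50.291/238.625 × 100 = 21.08 wt%.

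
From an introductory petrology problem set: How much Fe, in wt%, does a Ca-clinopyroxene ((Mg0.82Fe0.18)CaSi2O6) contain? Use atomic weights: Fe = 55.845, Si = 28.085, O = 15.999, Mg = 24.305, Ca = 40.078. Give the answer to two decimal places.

Molar mass of (Mg0.82Fe0.18)CaSi2O6: 0.82*24.305 + 0.18*55.845 + 1*40.078 + 2*28.085 + 6*15.999 = 222.224 g/mol.
Mass of Fe per formula unit: 0.18 × 55.845 = 10.052 g.
Weight fraction Fe = 10.052 / 222.224 = 0.0452.

4.52 wt%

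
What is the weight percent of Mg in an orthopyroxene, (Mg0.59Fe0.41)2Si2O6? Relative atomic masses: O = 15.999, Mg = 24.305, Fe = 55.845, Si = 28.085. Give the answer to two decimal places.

12.65 weight percent

Molar mass of (Mg0.59Fe0.41)2Si2O6: 1.18*24.305 + 0.82*55.845 + 2*28.085 + 6*15.999 = 226.637 g/mol.
Mass of Mg per formula unit: 1.18 × 24.305 = 28.680 g.
Weight fraction Mg = 28.680 / 226.637 = 0.1265.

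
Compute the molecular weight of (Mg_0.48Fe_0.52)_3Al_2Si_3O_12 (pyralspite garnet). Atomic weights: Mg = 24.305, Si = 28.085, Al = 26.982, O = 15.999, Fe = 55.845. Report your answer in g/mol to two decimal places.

The formula mass is the sum 1.44×24.305 + 1.56×55.845 + 2×26.982 + 3×28.085 + 12×15.999.

452.32 g/mol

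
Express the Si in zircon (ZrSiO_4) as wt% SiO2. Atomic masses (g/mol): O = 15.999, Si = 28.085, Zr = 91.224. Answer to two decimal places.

32.78 wt%

Molar mass of ZrSiO_4 = 1×91.224 + 1×28.085 + 4×15.999 = 183.305 g/mol.
Each formula unit contains 1 Si, equivalent to 1/1 = 1.0000 mol SiO2.
M(SiO2) = 1×28.085 + 2×15.999 = 60.083 g/mol.
Mass of SiO2 per formula unit = 1.0000 × 60.083 = 60.083 g.
SiO2 wt% = 60.083 / 183.305 × 100 = 32.78%.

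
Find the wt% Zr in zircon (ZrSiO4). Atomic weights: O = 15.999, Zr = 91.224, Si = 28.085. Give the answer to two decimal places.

Formula mass = 1*91.224 + 1*28.085 + 4*15.999 = 183.305 g/mol, of which 91.224 g is Zr.
So Zr makes up 91.224/183.305 = 0.4977 of the mass, i.e. 49.77%.

49.77 mass %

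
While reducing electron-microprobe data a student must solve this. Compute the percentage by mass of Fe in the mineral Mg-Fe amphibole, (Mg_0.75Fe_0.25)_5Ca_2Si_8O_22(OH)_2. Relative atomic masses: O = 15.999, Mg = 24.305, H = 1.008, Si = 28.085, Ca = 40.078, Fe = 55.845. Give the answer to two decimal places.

Molar mass of (Mg_0.75Fe_0.25)_5Ca_2Si_8O_22(OH)_2: 3.75·24.305 + 1.25·55.845 + 2·40.078 + 8·28.085 + 24·15.999 + 2·1.008 = 851.778 g/mol.
Mass of Fe per formula unit: 1.25 × 55.845 = 69.806 g.
Weight fraction Fe = 69.806 / 851.778 = 0.0820.

8.20 weight percent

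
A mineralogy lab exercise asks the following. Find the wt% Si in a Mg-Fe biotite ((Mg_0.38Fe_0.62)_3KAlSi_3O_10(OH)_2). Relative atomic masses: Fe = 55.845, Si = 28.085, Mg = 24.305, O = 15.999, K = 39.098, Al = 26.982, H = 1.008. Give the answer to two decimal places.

Formula mass = 1.14·24.305 + 1.86·55.845 + 1·39.098 + 1·26.982 + 3·28.085 + 12·15.999 + 2·1.008 = 475.918 g/mol, of which 84.255 g is Si.
So Si makes up 84.255/475.918 = 0.1770 of the mass, i.e. 17.70%.

17.70 mass %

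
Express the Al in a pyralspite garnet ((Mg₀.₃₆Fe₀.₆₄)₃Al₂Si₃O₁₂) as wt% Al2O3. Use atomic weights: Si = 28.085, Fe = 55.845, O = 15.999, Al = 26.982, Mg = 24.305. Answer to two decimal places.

Formula mass = 463.679 g/mol.
2 Al → 1.0000 mol Al2O3 per formula unit; M(Al2O3) = 101.961, so Al2O3 mass = 101.961 g.
101.961/463.679 × 100 = 21.99 wt%.

21.99 wt%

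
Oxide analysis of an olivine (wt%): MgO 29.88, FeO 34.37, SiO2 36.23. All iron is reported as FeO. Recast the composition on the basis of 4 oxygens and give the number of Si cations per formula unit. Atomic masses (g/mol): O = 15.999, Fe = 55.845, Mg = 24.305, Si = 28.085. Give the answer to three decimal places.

MgO (M=40.304): mol = 0.74137; Mg = 0.74137, O = 0.74137.
FeO (M=71.844): mol = 0.47840; Fe = 0.47840, O = 0.47840.
SiO2 (M=60.083): mol = 0.60300; Si = 0.60300, O = 1.20600.
ΣO = 2.42577; factor = 4/ΣO = 1.64896.
Si apfu = 0.60300 × 1.64896 = 0.994.

0.994 Si apfu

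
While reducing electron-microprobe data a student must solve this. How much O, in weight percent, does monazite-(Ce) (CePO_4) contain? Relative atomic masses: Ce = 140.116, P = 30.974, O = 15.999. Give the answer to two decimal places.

27.22 weight percent

Formula mass = 1*140.116 + 1*30.974 + 4*15.999 = 235.086 g/mol, of which 63.996 g is O.
So O makes up 63.996/235.086 = 0.2722 of the mass, i.e. 27.22%.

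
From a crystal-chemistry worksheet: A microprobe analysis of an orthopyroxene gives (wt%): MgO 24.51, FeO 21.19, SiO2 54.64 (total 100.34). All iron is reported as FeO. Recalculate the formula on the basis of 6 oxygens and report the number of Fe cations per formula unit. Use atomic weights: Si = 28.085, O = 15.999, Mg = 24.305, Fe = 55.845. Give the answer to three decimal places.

0.650 Fe apfu

MgO (M=40.304): mol = 0.60813; Mg = 0.60813, O = 0.60813.
FeO (M=71.844): mol = 0.29494; Fe = 0.29494, O = 0.29494.
SiO2 (M=60.083): mol = 0.90941; Si = 0.90941, O = 1.81882.
ΣO = 2.72189; factor = 6/ΣO = 2.20435.
Fe apfu = 0.29494 × 2.20435 = 0.650.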